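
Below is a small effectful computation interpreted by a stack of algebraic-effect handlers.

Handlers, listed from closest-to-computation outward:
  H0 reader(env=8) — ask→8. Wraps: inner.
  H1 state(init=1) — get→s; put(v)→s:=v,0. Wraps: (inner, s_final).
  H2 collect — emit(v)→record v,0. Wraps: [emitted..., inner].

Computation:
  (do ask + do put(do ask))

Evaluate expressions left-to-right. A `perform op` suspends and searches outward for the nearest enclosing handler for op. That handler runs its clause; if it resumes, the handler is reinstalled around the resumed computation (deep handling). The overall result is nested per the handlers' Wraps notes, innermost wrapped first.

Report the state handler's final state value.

Answer: 8

Evaluation trace:
ask @ H0 ⇒ 8
ask @ H0 ⇒ 8
put(8) @ H1 ⇒ s:=8
H0 returns 8
H1 returns (8, 8)
H2 returns [(8, 8)]
= [(8, 8)]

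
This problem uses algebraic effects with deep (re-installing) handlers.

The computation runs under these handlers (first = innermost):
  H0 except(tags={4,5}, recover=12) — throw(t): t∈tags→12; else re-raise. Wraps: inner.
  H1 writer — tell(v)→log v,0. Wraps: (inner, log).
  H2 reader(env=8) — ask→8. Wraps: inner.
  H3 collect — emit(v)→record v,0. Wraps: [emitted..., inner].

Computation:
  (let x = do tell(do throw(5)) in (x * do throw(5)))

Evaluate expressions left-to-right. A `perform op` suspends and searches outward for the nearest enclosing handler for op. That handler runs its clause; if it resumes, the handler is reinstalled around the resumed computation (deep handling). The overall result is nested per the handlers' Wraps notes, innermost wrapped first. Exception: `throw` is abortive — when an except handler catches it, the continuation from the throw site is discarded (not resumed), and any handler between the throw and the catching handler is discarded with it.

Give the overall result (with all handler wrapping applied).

Answer: [(12, ())]

Step-by-step:
throw(5) @ H0 caught ⇒ 12
H1 returns (12, ())
H2 returns (12, ())
H3 returns [(12, ())]
= [(12, ())]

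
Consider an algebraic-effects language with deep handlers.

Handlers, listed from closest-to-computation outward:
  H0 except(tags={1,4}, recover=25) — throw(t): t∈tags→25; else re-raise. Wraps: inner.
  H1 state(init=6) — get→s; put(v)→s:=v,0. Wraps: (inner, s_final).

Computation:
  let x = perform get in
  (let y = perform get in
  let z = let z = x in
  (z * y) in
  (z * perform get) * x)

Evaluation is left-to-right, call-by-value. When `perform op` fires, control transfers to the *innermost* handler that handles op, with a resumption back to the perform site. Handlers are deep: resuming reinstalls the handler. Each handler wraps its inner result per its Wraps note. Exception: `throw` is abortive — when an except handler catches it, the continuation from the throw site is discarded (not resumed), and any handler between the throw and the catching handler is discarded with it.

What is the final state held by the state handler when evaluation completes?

Working:
get @ H1 ⇒ 6
get @ H1 ⇒ 6
get @ H1 ⇒ 6
H0 returns 1296
H1 returns (1296, 6)
= (1296, 6)

Answer: 6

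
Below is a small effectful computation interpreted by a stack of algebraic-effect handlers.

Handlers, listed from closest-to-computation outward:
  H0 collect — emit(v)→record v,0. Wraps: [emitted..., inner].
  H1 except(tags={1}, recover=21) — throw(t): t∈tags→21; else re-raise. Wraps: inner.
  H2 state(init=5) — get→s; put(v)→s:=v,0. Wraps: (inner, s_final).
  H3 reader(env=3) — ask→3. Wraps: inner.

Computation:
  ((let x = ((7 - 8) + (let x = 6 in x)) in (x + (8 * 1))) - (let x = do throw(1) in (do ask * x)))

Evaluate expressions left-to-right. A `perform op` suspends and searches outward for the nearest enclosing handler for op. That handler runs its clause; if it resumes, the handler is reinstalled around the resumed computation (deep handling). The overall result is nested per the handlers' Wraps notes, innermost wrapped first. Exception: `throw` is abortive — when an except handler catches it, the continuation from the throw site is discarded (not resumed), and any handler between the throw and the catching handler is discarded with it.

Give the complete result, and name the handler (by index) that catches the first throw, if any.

Answer: (21, 5) ; first throw caught by: H1

Step-by-step:
throw(1) @ H1 caught ⇒ 21
H2 returns (21, 5)
H3 returns (21, 5)
= (21, 5)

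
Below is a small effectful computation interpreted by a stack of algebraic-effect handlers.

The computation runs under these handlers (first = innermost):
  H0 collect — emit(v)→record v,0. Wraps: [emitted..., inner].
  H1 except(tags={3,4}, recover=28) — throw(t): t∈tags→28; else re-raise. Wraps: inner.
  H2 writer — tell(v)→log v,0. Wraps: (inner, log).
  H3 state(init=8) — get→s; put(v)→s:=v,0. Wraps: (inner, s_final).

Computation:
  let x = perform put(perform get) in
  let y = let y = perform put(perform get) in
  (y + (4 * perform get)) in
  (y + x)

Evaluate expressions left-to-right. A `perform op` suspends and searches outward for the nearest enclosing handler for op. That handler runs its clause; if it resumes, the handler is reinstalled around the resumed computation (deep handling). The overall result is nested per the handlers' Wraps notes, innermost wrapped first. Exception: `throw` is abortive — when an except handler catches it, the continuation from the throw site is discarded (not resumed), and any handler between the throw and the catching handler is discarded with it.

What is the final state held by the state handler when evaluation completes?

Answer: 8

Evaluation trace:
get @ H3 ⇒ 8
put(8) @ H3 ⇒ s:=8
get @ H3 ⇒ 8
put(8) @ H3 ⇒ s:=8
get @ H3 ⇒ 8
H0 returns [32]
H1 returns [32]
H2 returns ([32], ())
H3 returns (([32], ()), 8)
= (([32], ()), 8)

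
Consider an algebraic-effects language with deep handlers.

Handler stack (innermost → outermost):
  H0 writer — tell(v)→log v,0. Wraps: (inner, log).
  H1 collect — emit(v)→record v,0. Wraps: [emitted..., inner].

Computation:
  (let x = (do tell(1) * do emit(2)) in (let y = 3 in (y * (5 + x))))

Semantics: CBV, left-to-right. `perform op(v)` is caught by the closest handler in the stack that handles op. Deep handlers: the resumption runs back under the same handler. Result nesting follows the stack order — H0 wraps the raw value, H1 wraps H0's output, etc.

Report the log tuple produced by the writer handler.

Evaluation trace:
tell(1) @ H0 ⇒ log+=1
emit(2) @ H1 ⇒ out+=2
H0 returns (15, (1))
H1 returns [2, (15, (1))]
= [2, (15, (1))]

Answer: (1)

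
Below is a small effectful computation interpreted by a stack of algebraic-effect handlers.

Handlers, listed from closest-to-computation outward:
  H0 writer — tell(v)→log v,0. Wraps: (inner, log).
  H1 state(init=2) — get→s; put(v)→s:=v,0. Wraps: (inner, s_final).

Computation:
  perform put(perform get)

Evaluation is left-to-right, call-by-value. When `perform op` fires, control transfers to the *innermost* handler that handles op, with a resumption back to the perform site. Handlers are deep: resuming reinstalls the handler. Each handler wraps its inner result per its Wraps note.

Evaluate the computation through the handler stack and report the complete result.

Answer: ((0, ()), 2)

Working:
get @ H1 ⇒ 2
put(2) @ H1 ⇒ s:=2
H0 returns (0, ())
H1 returns ((0, ()), 2)
= ((0, ()), 2)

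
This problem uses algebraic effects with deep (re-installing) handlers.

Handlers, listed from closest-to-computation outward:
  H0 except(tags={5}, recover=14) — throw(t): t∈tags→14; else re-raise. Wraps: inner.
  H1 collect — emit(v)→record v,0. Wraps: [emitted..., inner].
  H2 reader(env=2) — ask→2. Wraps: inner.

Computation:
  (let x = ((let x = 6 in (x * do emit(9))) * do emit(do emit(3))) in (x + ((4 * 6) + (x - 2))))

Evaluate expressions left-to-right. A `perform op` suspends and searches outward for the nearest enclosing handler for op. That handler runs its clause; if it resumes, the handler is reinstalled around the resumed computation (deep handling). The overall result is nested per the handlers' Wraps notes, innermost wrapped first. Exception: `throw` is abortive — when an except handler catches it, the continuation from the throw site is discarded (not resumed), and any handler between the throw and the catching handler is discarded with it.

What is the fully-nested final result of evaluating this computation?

Answer: [9, 3, 0, 22]

Working:
emit(9) @ H1 ⇒ out+=9
emit(3) @ H1 ⇒ out+=3
emit(0) @ H1 ⇒ out+=0
H0 returns 22
H1 returns [9, 3, 0, 22]
H2 returns [9, 3, 0, 22]
= [9, 3, 0, 22]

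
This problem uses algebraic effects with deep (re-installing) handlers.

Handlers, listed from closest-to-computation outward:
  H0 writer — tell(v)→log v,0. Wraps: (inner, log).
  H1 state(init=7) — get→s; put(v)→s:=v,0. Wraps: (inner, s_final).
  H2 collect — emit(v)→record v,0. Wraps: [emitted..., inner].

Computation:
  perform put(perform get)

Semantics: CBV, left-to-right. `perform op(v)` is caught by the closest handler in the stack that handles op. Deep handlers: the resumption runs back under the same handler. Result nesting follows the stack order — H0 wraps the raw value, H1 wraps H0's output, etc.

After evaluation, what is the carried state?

Answer: 7

Working:
get @ H1 ⇒ 7
put(7) @ H1 ⇒ s:=7
H0 returns (0, ())
H1 returns ((0, ()), 7)
H2 returns [((0, ()), 7)]
= [((0, ()), 7)]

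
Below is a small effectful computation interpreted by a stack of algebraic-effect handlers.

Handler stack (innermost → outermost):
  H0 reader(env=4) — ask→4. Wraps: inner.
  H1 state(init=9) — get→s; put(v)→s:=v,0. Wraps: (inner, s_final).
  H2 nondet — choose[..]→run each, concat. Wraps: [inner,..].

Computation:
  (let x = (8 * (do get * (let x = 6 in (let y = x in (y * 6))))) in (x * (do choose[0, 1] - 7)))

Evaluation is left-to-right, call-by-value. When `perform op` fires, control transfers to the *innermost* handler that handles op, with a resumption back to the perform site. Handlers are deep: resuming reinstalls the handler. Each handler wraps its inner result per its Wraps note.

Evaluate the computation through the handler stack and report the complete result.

Answer: [(-18144, 9), (-15552, 9)]

Working:
get @ H1 ⇒ 9
choose[0, 1] @ H2
  branch[0] choose=0:
    H0 returns -18144
    H1 returns (-18144, 9)
    H2 returns [(-18144, 9)]
  branch[1] choose=1:
    H0 returns -15552
    H1 returns (-15552, 9)
    H2 returns [(-15552, 9)]
= [(-18144, 9), (-15552, 9)]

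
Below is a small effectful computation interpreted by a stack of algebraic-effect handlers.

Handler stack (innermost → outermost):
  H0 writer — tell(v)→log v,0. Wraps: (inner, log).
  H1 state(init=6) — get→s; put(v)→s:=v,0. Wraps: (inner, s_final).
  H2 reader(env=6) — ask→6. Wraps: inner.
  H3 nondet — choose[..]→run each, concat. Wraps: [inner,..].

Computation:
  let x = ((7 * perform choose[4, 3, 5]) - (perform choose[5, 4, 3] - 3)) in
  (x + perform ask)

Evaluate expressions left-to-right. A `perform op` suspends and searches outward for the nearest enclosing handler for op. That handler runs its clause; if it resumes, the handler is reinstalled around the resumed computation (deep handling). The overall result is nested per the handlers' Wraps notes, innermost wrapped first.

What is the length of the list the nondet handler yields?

Answer: 9

Step-by-step:
choose[4, 3, 5] @ H3
  branch[0] choose=4:
    choose[5, 4, 3] @ H3
      branch[0] choose=5:
        ask @ H2 ⇒ 6
        H0 returns (32, ())
        H1 returns ((32, ()), 6)
        H2 returns ((32, ()), 6)
        H3 returns [((32, ()), 6)]
      branch[1] choose=4:
        ask @ H2 ⇒ 6
        H0 returns (33, ())
        H1 returns ((33, ()), 6)
        H2 returns ((33, ()), 6)
        H3 returns [((33, ()), 6)]
      branch[2] choose=3:
        ask @ H2 ⇒ 6
        H0 returns (34, ())
        H1 returns ((34, ()), 6)
        H2 returns ((34, ()), 6)
        H3 returns [((34, ()), 6)]
  branch[1] choose=3:
    choose[5, 4, 3] @ H3
      branch[0] choose=5:
        ask @ H2 ⇒ 6
        H0 returns (25, ())
        H1 returns ((25, ()), 6)
        H2 returns ((25, ()), 6)
        H3 returns [((25, ()), 6)]
      branch[1] choose=4:
        ask @ H2 ⇒ 6
        H0 returns (26, ())
        H1 returns ((26, ()), 6)
        H2 returns ((26, ()), 6)
        H3 returns [((26, ()), 6)]
      branch[2] choose=3:
        ask @ H2 ⇒ 6
        H0 returns (27, ())
        H1 returns ((27, ()), 6)
        H2 returns ((27, ()), 6)
        H3 returns [((27, ()), 6)]
  branch[2] choose=5:
    choose[5, 4, 3] @ H3
      branch[0] choose=5:
        ask @ H2 ⇒ 6
        H0 returns (39, ())
        H1 returns ((39, ()), 6)
        H2 returns ((39, ()), 6)
        H3 returns [((39, ()), 6)]
      branch[1] choose=4:
        ask @ H2 ⇒ 6
        H0 returns (40, ())
        H1 returns ((40, ()), 6)
        H2 returns ((40, ()), 6)
        H3 returns [((40, ()), 6)]
      branch[2] choose=3:
        ask @ H2 ⇒ 6
        H0 returns (41, ())
        H1 returns ((41, ()), 6)
        H2 returns ((41, ()), 6)
        H3 returns [((41, ()), 6)]
= [((32, ()), 6), ((33, ()), 6), ((34, ()), 6), ((25, ()), 6), ((26, ()), 6), ((27, ()), 6), ((39, ()), 6), ((40, ()), 6), ((41, ()), 6)]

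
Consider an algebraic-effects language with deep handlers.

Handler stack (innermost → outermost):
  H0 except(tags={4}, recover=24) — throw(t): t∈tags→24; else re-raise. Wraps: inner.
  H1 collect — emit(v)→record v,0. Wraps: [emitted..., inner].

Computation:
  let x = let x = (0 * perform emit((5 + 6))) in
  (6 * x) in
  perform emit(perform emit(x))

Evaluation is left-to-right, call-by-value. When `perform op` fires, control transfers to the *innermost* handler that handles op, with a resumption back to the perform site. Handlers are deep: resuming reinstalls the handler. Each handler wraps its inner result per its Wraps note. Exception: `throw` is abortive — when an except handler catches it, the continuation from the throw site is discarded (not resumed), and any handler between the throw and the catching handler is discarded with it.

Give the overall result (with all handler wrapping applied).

Answer: [11, 0, 0, 0]

Working:
emit(11) @ H1 ⇒ out+=11
emit(0) @ H1 ⇒ out+=0
emit(0) @ H1 ⇒ out+=0
H0 returns 0
H1 returns [11, 0, 0, 0]
= [11, 0, 0, 0]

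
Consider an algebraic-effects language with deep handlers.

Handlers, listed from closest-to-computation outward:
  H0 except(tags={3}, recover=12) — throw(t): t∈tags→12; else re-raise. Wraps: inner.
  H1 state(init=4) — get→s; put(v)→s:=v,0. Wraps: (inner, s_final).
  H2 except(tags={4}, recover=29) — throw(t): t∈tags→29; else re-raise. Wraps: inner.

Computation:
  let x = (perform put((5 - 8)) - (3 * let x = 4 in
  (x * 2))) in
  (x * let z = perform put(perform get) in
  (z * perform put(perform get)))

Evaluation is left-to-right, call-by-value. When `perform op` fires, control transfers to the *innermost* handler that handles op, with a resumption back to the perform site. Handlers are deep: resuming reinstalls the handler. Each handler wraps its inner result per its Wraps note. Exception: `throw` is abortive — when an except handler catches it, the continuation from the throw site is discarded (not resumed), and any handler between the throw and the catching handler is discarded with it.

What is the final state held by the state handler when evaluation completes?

Answer: -3

Step-by-step:
put(-3) @ H1 ⇒ s:=-3
get @ H1 ⇒ -3
put(-3) @ H1 ⇒ s:=-3
get @ H1 ⇒ -3
put(-3) @ H1 ⇒ s:=-3
H0 returns 0
H1 returns (0, -3)
H2 returns (0, -3)
= (0, -3)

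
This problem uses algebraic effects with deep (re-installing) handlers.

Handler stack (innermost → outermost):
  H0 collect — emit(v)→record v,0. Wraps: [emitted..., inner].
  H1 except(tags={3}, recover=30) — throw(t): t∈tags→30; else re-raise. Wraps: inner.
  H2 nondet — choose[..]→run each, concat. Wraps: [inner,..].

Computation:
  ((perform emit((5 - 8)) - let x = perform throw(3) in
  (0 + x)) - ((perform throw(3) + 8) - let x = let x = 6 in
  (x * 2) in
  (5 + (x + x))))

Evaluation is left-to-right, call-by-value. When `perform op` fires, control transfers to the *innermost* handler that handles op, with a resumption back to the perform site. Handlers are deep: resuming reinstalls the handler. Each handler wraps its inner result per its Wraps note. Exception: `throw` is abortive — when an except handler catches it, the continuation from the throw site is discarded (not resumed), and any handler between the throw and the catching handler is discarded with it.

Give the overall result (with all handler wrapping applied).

Evaluation trace:
emit(-3) @ H0 ⇒ out+=-3
throw(3) @ H1 caught ⇒ 30
H2 returns [30]
= [30]

Answer: [30]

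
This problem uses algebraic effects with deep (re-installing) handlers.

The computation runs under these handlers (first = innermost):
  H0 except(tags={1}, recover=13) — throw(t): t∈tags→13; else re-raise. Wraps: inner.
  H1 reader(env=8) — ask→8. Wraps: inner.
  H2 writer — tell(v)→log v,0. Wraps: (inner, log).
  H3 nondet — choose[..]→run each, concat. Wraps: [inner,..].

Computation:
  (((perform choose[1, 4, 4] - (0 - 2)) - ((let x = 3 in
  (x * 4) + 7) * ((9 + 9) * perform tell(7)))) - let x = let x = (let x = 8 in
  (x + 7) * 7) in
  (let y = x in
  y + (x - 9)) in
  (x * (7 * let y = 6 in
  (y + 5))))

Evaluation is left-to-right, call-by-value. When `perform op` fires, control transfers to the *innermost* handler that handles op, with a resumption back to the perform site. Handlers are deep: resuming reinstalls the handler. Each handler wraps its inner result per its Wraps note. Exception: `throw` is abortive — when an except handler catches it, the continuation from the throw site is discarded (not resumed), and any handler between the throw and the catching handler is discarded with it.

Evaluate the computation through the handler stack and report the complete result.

Answer: [(-15474, (7)), (-15471, (7)), (-15471, (7))]

Working:
choose[1, 4, 4] @ H3
  branch[0] choose=1:
    tell(7) @ H2 ⇒ log+=7
    H0 returns -15474
    H1 returns -15474
    H2 returns (-15474, (7))
    H3 returns [(-15474, (7))]
  branch[1] choose=4:
    tell(7) @ H2 ⇒ log+=7
    H0 returns -15471
    H1 returns -15471
    H2 returns (-15471, (7))
    H3 returns [(-15471, (7))]
  branch[2] choose=4:
    tell(7) @ H2 ⇒ log+=7
    H0 returns -15471
    H1 returns -15471
    H2 returns (-15471, (7))
    H3 returns [(-15471, (7))]
= [(-15474, (7)), (-15471, (7)), (-15471, (7))]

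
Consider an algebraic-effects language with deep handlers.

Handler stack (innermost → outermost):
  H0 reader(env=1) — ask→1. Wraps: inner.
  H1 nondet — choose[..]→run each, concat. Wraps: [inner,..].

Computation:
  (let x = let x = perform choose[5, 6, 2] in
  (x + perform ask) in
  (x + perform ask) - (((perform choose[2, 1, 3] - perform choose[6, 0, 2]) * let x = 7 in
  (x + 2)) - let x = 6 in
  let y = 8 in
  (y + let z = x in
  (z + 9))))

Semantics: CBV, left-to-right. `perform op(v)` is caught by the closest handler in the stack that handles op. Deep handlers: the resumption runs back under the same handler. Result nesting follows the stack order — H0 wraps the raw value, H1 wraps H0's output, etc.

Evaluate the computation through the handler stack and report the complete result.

Answer: [66, 12, 30, 75, 21, 39, 57, 3, 21, 67, 13, 31, 76, 22, 40, 58, 4, 22, 63, 9, 27, 72, 18, 36, 54, 0, 18]

Working:
choose[5, 6, 2] @ H1
  branch[0] choose=5:
    ask @ H0 ⇒ 1
    ask @ H0 ⇒ 1
    choose[2, 1, 3] @ H1
      branch[0] choose=2:
        choose[6, 0, 2] @ H1
          branch[0] choose=6:
            H0 returns 66
            H1 returns [66]
          branch[1] choose=0:
            H0 returns 12
            H1 returns [12]
          branch[2] choose=2:
            H0 returns 30
            H1 returns [30]
      branch[1] choose=1:
        choose[6, 0, 2] @ H1
          branch[0] choose=6:
            H0 returns 75
            H1 returns [75]
          branch[1] choose=0:
            H0 returns 21
            H1 returns [21]
          branch[2] choose=2:
            H0 returns 39
            H1 returns [39]
      branch[2] choose=3:
        choose[6, 0, 2] @ H1
          branch[0] choose=6:
            H0 returns 57
            H1 returns [57]
          branch[1] choose=0:
            H0 returns 3
            H1 returns [3]
          branch[2] choose=2:
            H0 returns 21
            H1 returns [21]
  branch[1] choose=6:
    ask @ H0 ⇒ 1
    ask @ H0 ⇒ 1
    choose[2, 1, 3] @ H1
      branch[0] choose=2:
        choose[6, 0, 2] @ H1
          branch[0] choose=6:
            H0 returns 67
            H1 returns [67]
          branch[1] choose=0:
            H0 returns 13
            H1 returns [13]
          branch[2] choose=2:
            H0 returns 31
            H1 returns [31]
      branch[1] choose=1:
        choose[6, 0, 2] @ H1
          branch[0] choose=6:
            H0 returns 76
            H1 returns [76]
          branch[1] choose=0:
            H0 returns 22
            H1 returns [22]
          branch[2] choose=2:
            H0 returns 40
            H1 returns [40]
      branch[2] choose=3:
        choose[6, 0, 2] @ H1
          branch[0] choose=6:
            H0 returns 58
            H1 returns [58]
          branch[1] choose=0:
            H0 returns 4
            H1 returns [4]
          branch[2] choose=2:
            H0 returns 22
            H1 returns [22]
  branch[2] choose=2:
    ask @ H0 ⇒ 1
    ask @ H0 ⇒ 1
    choose[2, 1, 3] @ H1
      branch[0] choose=2:
        choose[6, 0, 2] @ H1
          branch[0] choose=6:
            H0 returns 63
            H1 returns [63]
          branch[1] choose=0:
            H0 returns 9
            H1 returns [9]
          branch[2] choose=2:
            H0 returns 27
            H1 returns [27]
      branch[1] choose=1:
        choose[6, 0, 2] @ H1
          branch[0] choose=6:
            H0 returns 72
            H1 returns [72]
          branch[1] choose=0:
            H0 returns 18
            H1 returns [18]
          branch[2] choose=2:
            H0 returns 36
            H1 returns [36]
      branch[2] choose=3:
        choose[6, 0, 2] @ H1
          branch[0] choose=6:
            H0 returns 54
            H1 returns [54]
          branch[1] choose=0:
            H0 returns 0
            H1 returns [0]
          branch[2] choose=2:
            H0 returns 18
            H1 returns [18]
= [66, 12, 30, 75, 21, 39, 57, 3, 21, 67, 13, 31, 76, 22, 40, 58, 4, 22, 63, 9, 27, 72, 18, 36, 54, 0, 18]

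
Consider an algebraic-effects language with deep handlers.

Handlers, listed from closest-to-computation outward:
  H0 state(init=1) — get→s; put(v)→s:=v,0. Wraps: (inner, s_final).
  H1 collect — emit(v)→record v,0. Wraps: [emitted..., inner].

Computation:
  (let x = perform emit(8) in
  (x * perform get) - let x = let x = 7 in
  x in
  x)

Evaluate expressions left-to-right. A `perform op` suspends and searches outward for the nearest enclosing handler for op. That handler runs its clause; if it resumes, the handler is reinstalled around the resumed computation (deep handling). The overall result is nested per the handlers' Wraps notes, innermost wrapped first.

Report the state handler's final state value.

Step-by-step:
emit(8) @ H1 ⇒ out+=8
get @ H0 ⇒ 1
H0 returns (-7, 1)
H1 returns [8, (-7, 1)]
= [8, (-7, 1)]

Answer: 1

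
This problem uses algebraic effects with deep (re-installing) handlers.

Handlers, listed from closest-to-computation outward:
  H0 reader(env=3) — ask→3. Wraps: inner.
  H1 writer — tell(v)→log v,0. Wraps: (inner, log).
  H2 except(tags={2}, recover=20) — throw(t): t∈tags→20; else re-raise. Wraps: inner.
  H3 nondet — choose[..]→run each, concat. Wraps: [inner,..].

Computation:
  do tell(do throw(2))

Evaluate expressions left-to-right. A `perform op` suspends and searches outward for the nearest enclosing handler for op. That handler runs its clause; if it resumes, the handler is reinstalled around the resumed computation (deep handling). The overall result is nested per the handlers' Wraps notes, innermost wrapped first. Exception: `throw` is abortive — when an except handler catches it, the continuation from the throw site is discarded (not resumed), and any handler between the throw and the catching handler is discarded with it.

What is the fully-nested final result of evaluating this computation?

Working:
throw(2) @ H2 caught ⇒ 20
H3 returns [20]
= [20]

Answer: [20]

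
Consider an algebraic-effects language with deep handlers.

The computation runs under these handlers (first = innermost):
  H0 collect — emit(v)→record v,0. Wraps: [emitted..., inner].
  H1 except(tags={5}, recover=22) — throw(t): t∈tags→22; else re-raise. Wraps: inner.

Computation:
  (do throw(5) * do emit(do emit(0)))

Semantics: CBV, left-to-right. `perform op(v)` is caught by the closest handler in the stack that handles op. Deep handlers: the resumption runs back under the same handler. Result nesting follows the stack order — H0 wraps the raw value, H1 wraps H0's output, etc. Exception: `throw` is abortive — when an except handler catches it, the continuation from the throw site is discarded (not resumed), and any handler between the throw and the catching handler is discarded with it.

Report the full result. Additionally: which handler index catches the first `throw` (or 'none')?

Answer: 22 ; first throw caught by: H1

Working:
throw(5) @ H1 caught ⇒ 22
= 22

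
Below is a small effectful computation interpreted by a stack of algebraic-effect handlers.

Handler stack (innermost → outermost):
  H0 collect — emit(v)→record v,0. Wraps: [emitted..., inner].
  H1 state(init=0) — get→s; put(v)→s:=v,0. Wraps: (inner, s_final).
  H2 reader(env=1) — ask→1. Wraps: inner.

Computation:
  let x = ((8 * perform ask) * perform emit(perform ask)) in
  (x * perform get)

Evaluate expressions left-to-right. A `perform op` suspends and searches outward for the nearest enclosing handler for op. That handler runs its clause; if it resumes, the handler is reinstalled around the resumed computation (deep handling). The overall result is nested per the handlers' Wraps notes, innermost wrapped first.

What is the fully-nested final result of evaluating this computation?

Evaluation trace:
ask @ H2 ⇒ 1
ask @ H2 ⇒ 1
emit(1) @ H0 ⇒ out+=1
get @ H1 ⇒ 0
H0 returns [1, 0]
H1 returns ([1, 0], 0)
H2 returns ([1, 0], 0)
= ([1, 0], 0)

Answer: ([1, 0], 0)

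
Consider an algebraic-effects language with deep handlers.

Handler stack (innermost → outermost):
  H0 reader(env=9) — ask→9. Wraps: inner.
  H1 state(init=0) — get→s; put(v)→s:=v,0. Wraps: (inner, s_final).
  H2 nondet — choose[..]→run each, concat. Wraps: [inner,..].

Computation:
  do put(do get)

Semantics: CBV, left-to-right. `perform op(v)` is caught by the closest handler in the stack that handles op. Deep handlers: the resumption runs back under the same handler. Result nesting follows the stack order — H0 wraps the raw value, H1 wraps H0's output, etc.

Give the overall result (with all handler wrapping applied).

Step-by-step:
get @ H1 ⇒ 0
put(0) @ H1 ⇒ s:=0
H0 returns 0
H1 returns (0, 0)
H2 returns [(0, 0)]
= [(0, 0)]

Answer: [(0, 0)]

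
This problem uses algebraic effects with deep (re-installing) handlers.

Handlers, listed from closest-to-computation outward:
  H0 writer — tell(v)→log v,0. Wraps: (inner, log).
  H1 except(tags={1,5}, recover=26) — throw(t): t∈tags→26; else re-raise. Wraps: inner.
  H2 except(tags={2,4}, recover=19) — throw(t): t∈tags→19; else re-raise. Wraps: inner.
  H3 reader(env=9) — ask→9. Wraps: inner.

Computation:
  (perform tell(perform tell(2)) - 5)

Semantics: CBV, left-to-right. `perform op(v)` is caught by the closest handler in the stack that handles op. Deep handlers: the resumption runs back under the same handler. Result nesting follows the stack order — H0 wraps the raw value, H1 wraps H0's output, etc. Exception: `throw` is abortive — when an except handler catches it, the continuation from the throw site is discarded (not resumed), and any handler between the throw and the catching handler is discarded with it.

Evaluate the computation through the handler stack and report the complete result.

Evaluation trace:
tell(2) @ H0 ⇒ log+=2
tell(0) @ H0 ⇒ log+=0
H0 returns (-5, (2, 0))
H1 returns (-5, (2, 0))
H2 returns (-5, (2, 0))
H3 returns (-5, (2, 0))
= (-5, (2, 0))

Answer: (-5, (2, 0))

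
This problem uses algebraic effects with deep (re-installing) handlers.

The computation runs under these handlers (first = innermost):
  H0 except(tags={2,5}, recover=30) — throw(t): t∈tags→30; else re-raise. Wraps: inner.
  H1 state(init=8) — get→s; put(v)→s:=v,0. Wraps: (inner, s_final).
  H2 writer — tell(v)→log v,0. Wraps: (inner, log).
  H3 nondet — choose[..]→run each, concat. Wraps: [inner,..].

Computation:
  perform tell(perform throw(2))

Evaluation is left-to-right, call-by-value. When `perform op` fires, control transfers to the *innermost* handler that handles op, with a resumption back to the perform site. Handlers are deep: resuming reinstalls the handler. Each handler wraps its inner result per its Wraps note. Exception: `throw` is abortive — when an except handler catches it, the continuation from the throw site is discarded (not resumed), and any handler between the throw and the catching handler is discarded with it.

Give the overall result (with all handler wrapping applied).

Working:
throw(2) @ H0 caught ⇒ 30
H1 returns (30, 8)
H2 returns ((30, 8), ())
H3 returns [((30, 8), ())]
= [((30, 8), ())]

Answer: [((30, 8), ())]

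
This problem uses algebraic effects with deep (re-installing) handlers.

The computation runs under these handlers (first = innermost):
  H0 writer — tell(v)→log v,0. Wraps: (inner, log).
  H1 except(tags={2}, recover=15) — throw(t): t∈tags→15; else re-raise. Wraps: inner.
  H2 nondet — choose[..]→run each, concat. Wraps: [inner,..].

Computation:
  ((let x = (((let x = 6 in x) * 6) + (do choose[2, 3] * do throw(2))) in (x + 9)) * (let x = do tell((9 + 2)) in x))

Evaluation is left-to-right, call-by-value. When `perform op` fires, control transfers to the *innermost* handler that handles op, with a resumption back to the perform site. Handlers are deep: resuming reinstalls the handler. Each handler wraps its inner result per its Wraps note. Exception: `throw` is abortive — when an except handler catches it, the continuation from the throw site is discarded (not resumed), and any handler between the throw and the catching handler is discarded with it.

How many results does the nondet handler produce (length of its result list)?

Answer: 2

Working:
choose[2, 3] @ H2
  branch[0] choose=2:
    throw(2) @ H1 caught ⇒ 15
    H2 returns [15]
  branch[1] choose=3:
    throw(2) @ H1 caught ⇒ 15
    H2 returns [15]
= [15, 15]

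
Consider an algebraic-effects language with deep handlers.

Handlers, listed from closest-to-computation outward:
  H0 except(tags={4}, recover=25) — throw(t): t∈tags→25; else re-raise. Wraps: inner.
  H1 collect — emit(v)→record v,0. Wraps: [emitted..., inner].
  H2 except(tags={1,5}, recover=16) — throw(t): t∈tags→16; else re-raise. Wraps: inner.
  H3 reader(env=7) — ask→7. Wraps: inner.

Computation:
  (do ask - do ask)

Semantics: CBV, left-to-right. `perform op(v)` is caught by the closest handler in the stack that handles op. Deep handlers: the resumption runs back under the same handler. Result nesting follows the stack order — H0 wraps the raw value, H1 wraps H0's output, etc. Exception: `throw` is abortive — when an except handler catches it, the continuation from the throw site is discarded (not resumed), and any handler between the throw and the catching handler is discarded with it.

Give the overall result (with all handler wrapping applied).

Answer: [0]

Working:
ask @ H3 ⇒ 7
ask @ H3 ⇒ 7
H0 returns 0
H1 returns [0]
H2 returns [0]
H3 returns [0]
= [0]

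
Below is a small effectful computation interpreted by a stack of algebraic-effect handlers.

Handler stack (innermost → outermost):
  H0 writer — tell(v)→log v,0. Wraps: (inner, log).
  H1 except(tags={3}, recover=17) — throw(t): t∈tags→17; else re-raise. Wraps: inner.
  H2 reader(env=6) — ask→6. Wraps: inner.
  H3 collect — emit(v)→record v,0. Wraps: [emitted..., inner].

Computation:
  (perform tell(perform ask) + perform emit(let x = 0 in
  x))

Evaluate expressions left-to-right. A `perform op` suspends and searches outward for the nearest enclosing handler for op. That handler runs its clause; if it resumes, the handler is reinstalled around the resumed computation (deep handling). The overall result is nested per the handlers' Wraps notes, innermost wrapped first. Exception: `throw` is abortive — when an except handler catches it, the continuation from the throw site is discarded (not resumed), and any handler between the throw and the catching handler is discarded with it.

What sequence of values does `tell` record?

Working:
ask @ H2 ⇒ 6
tell(6) @ H0 ⇒ log+=6
emit(0) @ H3 ⇒ out+=0
H0 returns (0, (6))
H1 returns (0, (6))
H2 returns (0, (6))
H3 returns [0, (0, (6))]
= [0, (0, (6))]

Answer: (6)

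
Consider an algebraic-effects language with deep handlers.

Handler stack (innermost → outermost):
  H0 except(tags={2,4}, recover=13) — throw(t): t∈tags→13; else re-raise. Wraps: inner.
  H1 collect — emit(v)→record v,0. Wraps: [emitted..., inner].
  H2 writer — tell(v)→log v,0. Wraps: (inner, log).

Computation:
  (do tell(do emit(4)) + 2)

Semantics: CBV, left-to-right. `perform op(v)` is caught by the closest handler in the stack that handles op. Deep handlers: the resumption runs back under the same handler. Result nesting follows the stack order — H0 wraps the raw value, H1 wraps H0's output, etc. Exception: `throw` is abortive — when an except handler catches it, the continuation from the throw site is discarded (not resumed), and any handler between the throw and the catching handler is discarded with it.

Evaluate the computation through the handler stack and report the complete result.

Evaluation trace:
emit(4) @ H1 ⇒ out+=4
tell(0) @ H2 ⇒ log+=0
H0 returns 2
H1 returns [4, 2]
H2 returns ([4, 2], (0))
= ([4, 2], (0))

Answer: ([4, 2], (0))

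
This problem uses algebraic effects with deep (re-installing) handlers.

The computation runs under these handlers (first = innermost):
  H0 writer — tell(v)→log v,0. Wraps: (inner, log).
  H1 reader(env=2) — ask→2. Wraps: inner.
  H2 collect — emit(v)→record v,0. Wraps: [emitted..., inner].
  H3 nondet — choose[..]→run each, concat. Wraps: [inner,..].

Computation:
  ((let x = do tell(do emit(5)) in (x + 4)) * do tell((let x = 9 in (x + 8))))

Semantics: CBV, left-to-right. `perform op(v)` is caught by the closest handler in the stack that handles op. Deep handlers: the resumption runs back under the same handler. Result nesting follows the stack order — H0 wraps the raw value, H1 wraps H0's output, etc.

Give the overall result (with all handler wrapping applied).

Evaluation trace:
emit(5) @ H2 ⇒ out+=5
tell(0) @ H0 ⇒ log+=0
tell(17) @ H0 ⇒ log+=17
H0 returns (0, (0, 17))
H1 returns (0, (0, 17))
H2 returns [5, (0, (0, 17))]
H3 returns [[5, (0, (0, 17))]]
= [[5, (0, (0, 17))]]

Answer: [[5, (0, (0, 17))]]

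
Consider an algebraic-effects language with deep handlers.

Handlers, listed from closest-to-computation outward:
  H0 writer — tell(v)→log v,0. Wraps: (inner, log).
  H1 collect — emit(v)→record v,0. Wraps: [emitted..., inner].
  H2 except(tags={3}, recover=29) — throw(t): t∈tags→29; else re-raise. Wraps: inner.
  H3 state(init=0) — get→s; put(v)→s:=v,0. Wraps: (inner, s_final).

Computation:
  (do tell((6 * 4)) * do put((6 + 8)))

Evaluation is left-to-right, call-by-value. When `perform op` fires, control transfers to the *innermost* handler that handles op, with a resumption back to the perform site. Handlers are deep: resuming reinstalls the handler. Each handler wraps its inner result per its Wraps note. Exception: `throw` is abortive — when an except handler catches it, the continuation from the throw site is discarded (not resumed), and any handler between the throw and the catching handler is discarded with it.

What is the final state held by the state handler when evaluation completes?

Working:
tell(24) @ H0 ⇒ log+=24
put(14) @ H3 ⇒ s:=14
H0 returns (0, (24))
H1 returns [(0, (24))]
H2 returns [(0, (24))]
H3 returns ([(0, (24))], 14)
= ([(0, (24))], 14)

Answer: 14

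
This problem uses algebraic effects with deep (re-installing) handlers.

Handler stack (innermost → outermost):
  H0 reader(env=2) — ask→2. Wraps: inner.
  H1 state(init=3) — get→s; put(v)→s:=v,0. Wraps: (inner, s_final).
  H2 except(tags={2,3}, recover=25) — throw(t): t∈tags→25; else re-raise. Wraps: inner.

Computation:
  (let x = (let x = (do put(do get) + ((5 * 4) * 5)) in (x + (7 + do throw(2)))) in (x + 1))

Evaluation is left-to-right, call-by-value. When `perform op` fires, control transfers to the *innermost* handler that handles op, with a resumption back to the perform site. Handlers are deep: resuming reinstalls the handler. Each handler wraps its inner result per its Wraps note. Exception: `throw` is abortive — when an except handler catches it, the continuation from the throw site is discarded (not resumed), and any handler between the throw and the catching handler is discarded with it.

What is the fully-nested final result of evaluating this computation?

Working:
get @ H1 ⇒ 3
put(3) @ H1 ⇒ s:=3
throw(2) @ H2 caught ⇒ 25
= 25

Answer: 25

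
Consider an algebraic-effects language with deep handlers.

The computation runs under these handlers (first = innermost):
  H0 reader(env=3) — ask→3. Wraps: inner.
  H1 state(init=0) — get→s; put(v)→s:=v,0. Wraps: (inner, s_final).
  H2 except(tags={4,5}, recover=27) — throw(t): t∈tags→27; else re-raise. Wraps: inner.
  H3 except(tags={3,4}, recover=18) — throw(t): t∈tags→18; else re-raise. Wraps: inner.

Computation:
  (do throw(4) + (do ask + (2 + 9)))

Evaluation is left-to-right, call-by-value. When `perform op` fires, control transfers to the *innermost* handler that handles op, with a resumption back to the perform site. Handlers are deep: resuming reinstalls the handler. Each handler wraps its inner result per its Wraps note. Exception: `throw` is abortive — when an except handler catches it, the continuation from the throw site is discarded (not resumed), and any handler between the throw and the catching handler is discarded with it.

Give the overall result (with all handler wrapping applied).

Answer: 27

Step-by-step:
throw(4) @ H2 caught ⇒ 27
H3 returns 27
= 27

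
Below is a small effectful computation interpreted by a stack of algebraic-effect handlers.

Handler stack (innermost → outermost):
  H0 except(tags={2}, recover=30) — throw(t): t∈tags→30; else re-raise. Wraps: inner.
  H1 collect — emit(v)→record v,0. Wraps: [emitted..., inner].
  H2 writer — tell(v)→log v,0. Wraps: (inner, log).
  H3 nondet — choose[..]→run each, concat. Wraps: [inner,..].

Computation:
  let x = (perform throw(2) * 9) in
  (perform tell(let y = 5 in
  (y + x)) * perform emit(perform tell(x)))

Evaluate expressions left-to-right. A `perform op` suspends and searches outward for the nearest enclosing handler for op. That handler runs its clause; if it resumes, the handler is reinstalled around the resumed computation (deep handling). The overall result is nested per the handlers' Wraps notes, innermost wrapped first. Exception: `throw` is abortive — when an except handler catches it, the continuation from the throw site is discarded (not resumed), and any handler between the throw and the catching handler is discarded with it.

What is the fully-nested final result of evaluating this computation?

Evaluation trace:
throw(2) @ H0 caught ⇒ 30
H1 returns [30]
H2 returns ([30], ())
H3 returns [([30], ())]
= [([30], ())]

Answer: [([30], ())]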